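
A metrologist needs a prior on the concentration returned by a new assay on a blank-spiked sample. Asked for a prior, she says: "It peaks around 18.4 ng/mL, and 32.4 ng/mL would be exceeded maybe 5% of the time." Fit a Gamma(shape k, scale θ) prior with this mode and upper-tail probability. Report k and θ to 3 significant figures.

k ≈ 9.71, θ ≈ 2.11

Gamma(k,θ) with k>1 has mode (k−1)θ, so θ = 18.4/(k−1).
Need P(X < 32.4) = 0.95 with θ tied to k this way. Start at k = 2, θ = 18.4: P(X<32.4) ≈ 0.525.
Too low — raise k to concentrate. Iterating converges to k ≈ 9.71.
Then θ = 18.4/(9.71−1) ≈ 2.11.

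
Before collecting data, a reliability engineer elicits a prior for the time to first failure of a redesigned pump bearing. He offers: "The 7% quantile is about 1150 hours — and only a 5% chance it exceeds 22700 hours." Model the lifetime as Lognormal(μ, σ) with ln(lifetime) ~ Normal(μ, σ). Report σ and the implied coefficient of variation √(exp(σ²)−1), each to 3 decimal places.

If T ~ Lognormal(μ,σ) then ln T ~ Normal(μ,σ), so the p-quantile of ln T is μ + z_p·σ.
ln(1150) = 7.048 and ln(22700) = 10.03; z_{0.07} = -1.476, z_{0.95} = 1.645.
σ = (10.03 − 7.048)/(1.645 − (-1.476)) = 0.956.
μ = 7.048 − (-1.476)·0.956 = 8.458.
CV = √(exp(σ²)−1) = √(exp(0.9135)−1) = 1.222.

σ ≈ 0.956, CV ≈ 1.222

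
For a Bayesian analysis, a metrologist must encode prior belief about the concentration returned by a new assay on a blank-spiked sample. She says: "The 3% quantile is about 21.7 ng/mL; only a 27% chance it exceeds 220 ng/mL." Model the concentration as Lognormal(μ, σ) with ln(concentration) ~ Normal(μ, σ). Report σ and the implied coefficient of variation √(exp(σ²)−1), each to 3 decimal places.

If T ~ Lognormal(μ,σ) then ln T ~ Normal(μ,σ), so the p-quantile of ln T is μ + z_p·σ.
ln(21.7) = 3.077 and ln(220) = 5.394; z_{0.03} = -1.881, z_{0.73} = 0.6128.
σ = (5.394 − 3.077)/(0.6128 − (-1.881)) = 0.929.
μ = 3.077 − (-1.881)·0.929 = 4.824.
CV = √(exp(σ²)−1) = √(exp(0.8629)−1) = 1.170.

σ ≈ 0.929, CV ≈ 1.170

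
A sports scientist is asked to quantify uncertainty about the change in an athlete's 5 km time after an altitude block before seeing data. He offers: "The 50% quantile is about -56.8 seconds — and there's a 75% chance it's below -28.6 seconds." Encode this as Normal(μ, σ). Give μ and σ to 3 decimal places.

μ = -56.800, σ = 41.809

For Normal(μ,σ), the p-quantile is μ + z_p·σ. Here z_{0.5} = 0, z_{0.75} = 0.6745.
So -56.8 = μ + 0σ and -28.6 = μ + 0.6745σ.
Subtracting: σ = (-28.6 − -56.8)/(0.6745 − (0)) = 41.809.
Then μ = -56.8 − (0)·41.809 = -56.800.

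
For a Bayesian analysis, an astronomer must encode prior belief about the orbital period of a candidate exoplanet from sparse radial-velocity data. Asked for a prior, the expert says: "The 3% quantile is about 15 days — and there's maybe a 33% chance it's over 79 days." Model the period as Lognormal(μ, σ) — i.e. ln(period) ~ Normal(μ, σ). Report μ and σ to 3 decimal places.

μ ≈ 4.055, σ ≈ 0.716

If T ~ Lognormal(μ,σ) then ln T ~ Normal(μ,σ), so the p-quantile of ln T is μ + z_p·σ.
ln(15) = 2.708 and ln(79) = 4.369; z_{0.03} = -1.881, z_{0.67} = 0.4399.
σ = (4.369 − 2.708)/(0.4399 − (-1.881)) = 0.716.
μ = 2.708 − (-1.881)·0.716 = 4.055.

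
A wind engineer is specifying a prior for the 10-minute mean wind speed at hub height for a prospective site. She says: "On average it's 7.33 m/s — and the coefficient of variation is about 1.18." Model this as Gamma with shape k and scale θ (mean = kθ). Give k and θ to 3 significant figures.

For Gamma(k, scale θ): mean = kθ, variance = kθ², so CV = 1/√k.
CV = 1.18, hence k = 1/CV² = 0.718.
Then θ = mean/k = 7.33/0.718 = 10.2.

k ≈ 0.718, θ ≈ 10.2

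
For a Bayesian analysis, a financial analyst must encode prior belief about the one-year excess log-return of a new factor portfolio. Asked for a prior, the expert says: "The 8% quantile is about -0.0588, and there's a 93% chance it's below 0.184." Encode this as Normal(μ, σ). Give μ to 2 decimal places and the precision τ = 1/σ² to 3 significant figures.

μ = 0.06, τ = 141

The p-quantile of Normal(μ,σ) is μ + z_p·σ, with z_{0.08} = -1.405 and z_{0.93} = 1.476.
Eliminate σ: μ = (z₂·x₁ − z₁·x₂)/(z₂ − z₁) = (1.476·-0.0588 − (-1.405)·0.184)/2.881 = 0.06.
Then σ = (x₂ − x₁)/(z₂ − z₁) = (0.184 − -0.0588)/2.881 = 0.08.
Precision τ = 1/σ² = 1/0.08428² = 141.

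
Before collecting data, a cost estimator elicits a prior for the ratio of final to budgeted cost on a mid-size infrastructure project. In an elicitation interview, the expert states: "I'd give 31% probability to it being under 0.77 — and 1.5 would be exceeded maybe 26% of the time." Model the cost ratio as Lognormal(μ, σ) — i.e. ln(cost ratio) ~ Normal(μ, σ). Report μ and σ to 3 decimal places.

If T ~ Lognormal(μ,σ) then ln T ~ Normal(μ,σ), so the p-quantile of ln T is μ + z_p·σ.
ln(0.77) = -0.2614 and ln(1.5) = 0.4055; z_{0.31} = -0.4959, z_{0.74} = 0.6433.
σ = (0.4055 − -0.2614)/(0.6433 − (-0.4959)) = 0.585.
μ = -0.2614 − (-0.4959)·0.585 = 0.029.

μ ≈ 0.029, σ ≈ 0.585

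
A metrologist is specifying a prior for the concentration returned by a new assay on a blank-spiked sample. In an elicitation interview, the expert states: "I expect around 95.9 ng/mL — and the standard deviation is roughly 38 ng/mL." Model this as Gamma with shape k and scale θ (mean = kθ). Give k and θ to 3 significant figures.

For Gamma(k, scale θ): mean = kθ, variance = kθ², so CV = 1/√k.
CV = SD/mean = 38/95.9 = 0.3962, hence k = 1/CV² = 6.37.
Then θ = mean/k = 95.9/6.37 = 15.1.

k ≈ 6.37, θ ≈ 15.1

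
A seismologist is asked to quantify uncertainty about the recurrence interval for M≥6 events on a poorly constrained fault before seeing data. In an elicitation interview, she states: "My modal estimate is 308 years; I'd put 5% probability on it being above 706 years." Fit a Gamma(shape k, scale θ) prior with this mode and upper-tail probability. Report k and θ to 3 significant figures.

Gamma(k,θ) with k>1 has mode (k−1)θ, so θ = 308/(k−1).
Need P(X < 706) = 0.95 with θ tied to k this way. Start at k = 2, θ = 308: P(X<706) ≈ 0.667.
Too low — raise k to concentrate. Iterating converges to k ≈ 4.98.
Then θ = 308/(4.98−1) ≈ 77.3.

k ≈ 4.98, θ ≈ 77.3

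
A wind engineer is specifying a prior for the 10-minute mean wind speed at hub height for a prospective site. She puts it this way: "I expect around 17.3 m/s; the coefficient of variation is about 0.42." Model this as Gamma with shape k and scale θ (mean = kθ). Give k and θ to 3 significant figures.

k ≈ 5.67, θ ≈ 3.05

For Gamma(k, scale θ): mean = kθ, variance = kθ², so CV = 1/√k.
CV = 0.42, hence k = 1/CV² = 5.67.
Then θ = mean/k = 17.3/5.67 = 3.05.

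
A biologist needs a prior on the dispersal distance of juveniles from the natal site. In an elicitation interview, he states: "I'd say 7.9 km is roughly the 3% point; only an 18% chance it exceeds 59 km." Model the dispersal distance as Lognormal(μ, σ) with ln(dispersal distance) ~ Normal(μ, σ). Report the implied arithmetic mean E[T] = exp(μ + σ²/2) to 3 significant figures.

E[T] ≈ 39.6 km

If T ~ Lognormal(μ,σ) then ln T ~ Normal(μ,σ), so the p-quantile of ln T is μ + z_p·σ.
ln(7.9) = 2.067 and ln(59) = 4.078; z_{0.03} = -1.881, z_{0.82} = 0.9154.
σ = (4.078 − 2.067)/(0.9154 − (-1.881)) = 0.719.
μ = 2.067 − (-1.881)·0.719 = 3.419.
E[T] = exp(μ + σ²/2) = exp(3.419 + 0.2585) = 39.6 km.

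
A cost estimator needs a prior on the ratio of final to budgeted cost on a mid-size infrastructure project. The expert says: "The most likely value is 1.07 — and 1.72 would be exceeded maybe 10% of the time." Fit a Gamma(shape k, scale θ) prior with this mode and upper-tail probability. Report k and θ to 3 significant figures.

k ≈ 9.34, θ ≈ 0.128

Gamma(k,θ) with k>1 has mode (k−1)θ, so θ = 1.07/(k−1).
Need P(X < 1.72) = 0.9 with θ tied to k this way. Start at k = 2, θ = 1.07: P(X<1.72) ≈ 0.477.
Too low — raise k to concentrate. Iterating converges to k ≈ 9.34.
Then θ = 1.07/(9.34−1) ≈ 0.128.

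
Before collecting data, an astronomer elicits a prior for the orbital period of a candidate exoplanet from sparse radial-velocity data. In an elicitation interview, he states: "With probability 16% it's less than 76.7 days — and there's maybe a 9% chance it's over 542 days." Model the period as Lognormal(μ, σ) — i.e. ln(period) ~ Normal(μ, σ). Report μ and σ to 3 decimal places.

If T ~ Lognormal(μ,σ) then ln T ~ Normal(μ,σ), so the p-quantile of ln T is μ + z_p·σ.
ln(76.7) = 4.34 and ln(542) = 6.295; z_{0.16} = -0.9945, z_{0.91} = 1.341.
σ = (6.295 − 4.34)/(1.341 − (-0.9945)) = 0.837.
μ = 4.34 − (-0.9945)·0.837 = 5.173.

μ ≈ 5.173, σ ≈ 0.837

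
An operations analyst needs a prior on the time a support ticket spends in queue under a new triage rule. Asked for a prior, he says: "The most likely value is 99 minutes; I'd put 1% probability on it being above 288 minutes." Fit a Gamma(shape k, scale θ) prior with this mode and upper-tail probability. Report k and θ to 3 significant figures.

k ≈ 4.98, θ ≈ 24.9

Gamma(k,θ) with k>1 has mode (k−1)θ, so θ = 99/(k−1).
Need P(X < 288) = 0.99 with θ tied to k this way. Start at k = 2, θ = 99: P(X<288) ≈ 0.787.
Too low — raise k to concentrate. Iterating converges to k ≈ 4.98.
Then θ = 99/(4.98−1) ≈ 24.9.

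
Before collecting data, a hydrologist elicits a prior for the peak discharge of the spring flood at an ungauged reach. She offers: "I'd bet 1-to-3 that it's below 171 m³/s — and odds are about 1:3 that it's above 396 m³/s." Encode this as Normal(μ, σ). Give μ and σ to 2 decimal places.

μ = 283.50, σ = 166.79

The p-quantile of Normal(μ,σ) is μ + z_p·σ, with z_{0.25} = -0.6745 and z_{0.75} = 0.6745.
Eliminate σ: μ = (z₂·x₁ − z₁·x₂)/(z₂ − z₁) = (0.6745·171 − (-0.6745)·396)/1.349 = 283.50.
Then σ = (x₂ − x₁)/(z₂ − z₁) = (396 − 171)/1.349 = 166.79.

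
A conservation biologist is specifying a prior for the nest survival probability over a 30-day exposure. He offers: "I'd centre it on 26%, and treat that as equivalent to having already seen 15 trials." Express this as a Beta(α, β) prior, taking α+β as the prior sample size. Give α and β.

α = 3.9, β = 11.1

Under the effective-sample-size interpretation, Beta(α, β) has prior mean α/(α+β) and prior sample size α+β.
So α+β = 15 and α/(α+β) = 0.26, giving α = 0.26·15 = 3.9 and β = 15 − 3.9 = 11.1.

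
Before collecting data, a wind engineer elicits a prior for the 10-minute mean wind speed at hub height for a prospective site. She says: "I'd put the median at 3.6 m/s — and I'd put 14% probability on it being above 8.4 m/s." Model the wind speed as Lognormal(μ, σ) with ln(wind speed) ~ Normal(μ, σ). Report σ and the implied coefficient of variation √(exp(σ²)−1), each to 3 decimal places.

σ ≈ 0.784, CV ≈ 0.922

If T ~ Lognormal(μ,σ) then ln T ~ Normal(μ,σ), so the p-quantile of ln T is μ + z_p·σ.
ln(3.6) = 1.281 and ln(8.4) = 2.128; z_{0.5} = 0, z_{0.86} = 1.08.
σ = (2.128 − 1.281)/(1.08 − (0)) = 0.784.
μ = 1.281 − (0)·0.784 = 1.281.
CV = √(exp(σ²)−1) = √(exp(0.6151)−1) = 0.922.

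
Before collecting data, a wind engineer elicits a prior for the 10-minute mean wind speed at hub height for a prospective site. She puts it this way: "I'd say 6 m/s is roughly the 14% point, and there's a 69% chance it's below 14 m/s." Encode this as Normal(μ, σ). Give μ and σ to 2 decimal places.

μ = 11.48, σ = 5.08

The p-quantile of Normal(μ,σ) is μ + z_p·σ, with z_{0.14} = -1.08 and z_{0.69} = 0.4959.
Eliminate σ: μ = (z₂·x₁ − z₁·x₂)/(z₂ − z₁) = (0.4959·6 − (-1.08)·14)/1.576 = 11.48.
Then σ = (x₂ − x₁)/(z₂ − z₁) = (14 − 6)/1.576 = 5.08.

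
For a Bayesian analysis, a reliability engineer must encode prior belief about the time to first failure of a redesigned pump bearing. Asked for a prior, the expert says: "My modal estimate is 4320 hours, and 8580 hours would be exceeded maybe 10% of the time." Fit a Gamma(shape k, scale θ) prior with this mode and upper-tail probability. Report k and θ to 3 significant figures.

k ≈ 5.07, θ ≈ 1060

Gamma(k,θ) with k>1 has mode (k−1)θ, so θ = 4320/(k−1).
Need P(X < 8580) = 0.9 with θ tied to k this way. Start at k = 2, θ = 4320: P(X<8580) ≈ 0.590.
Too low — raise k to concentrate. Iterating converges to k ≈ 5.07.
Then θ = 4320/(5.07−1) ≈ 1060.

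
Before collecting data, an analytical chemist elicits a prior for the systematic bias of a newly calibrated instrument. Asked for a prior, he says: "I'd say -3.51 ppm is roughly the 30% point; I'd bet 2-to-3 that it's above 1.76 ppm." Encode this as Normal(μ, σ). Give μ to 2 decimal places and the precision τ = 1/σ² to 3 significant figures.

μ = 0.04, τ = 0.0218

For Normal(μ,σ), the p-quantile is μ + z_p·σ. Here z_{0.3} = -0.5244, z_{0.6} = 0.2533.
So -3.51 = μ − 0.5244σ and 1.76 = μ + 0.2533σ.
Subtracting: σ = (1.76 − -3.51)/(0.2533 − (-0.5244)) = 6.78.
Then μ = -3.51 − (-0.5244)·6.78 = 0.04.
Precision τ = 1/σ² = 1/6.776² = 0.0218.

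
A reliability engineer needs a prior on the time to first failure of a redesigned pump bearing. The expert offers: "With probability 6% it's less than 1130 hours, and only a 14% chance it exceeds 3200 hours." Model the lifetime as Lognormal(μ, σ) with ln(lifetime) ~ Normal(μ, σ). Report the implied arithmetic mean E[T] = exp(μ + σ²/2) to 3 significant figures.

If T ~ Lognormal(μ,σ) then ln T ~ Normal(μ,σ), so the p-quantile of ln T is μ + z_p·σ.
ln(1130) = 7.03 and ln(3200) = 8.071; z_{0.06} = -1.555, z_{0.86} = 1.08.
σ = (8.071 − 7.03)/(1.08 − (-1.555)) = 0.395.
μ = 7.03 − (-1.555)·0.395 = 7.644.
E[T] = exp(μ + σ²/2) = exp(7.644 + 0.0780) = 2260 hours.

E[T] ≈ 2260 hours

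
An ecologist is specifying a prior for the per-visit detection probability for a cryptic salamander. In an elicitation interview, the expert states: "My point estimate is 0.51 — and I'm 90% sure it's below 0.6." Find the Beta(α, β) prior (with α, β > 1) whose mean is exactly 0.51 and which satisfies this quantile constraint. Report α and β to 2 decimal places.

With mean 0.51 fixed, write α = 0.51s, β = 0.49s where s = α+β.
Need P(θ < 0.6) = 0.9 under Beta(0.51s, 0.49s). Normal approximation: (q−m)/√(m(1−m)/s) ≈ z_{0.9} = 1.28, so s ≈ 0.51·0.49·(1.28)²/(0.6−0.51)² = 50.7.
At s = 50.7: P(θ<0.6) ≈ 0.901. Adjusting to match 0.9 gives s ≈ 50.24.
So α = 0.51·50.24 ≈ 25.62, β = 0.49·50.24 ≈ 24.62.

α ≈ 25.62, β ≈ 24.62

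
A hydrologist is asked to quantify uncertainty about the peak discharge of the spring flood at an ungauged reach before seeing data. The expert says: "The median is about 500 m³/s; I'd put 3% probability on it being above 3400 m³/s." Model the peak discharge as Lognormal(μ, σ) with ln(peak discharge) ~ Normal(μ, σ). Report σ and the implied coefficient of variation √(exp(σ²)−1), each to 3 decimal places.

σ ≈ 1.019, CV ≈ 1.351

If T ~ Lognormal(μ,σ) then ln T ~ Normal(μ,σ), so the p-quantile of ln T is μ + z_p·σ.
ln(500) = 6.215 and ln(3400) = 8.132; z_{0.5} = 0, z_{0.97} = 1.881.
σ = (8.132 − 6.215)/(1.881 − (0)) = 1.019.
μ = 6.215 − (0)·1.019 = 6.215.
CV = √(exp(σ²)−1) = √(exp(1.0388)−1) = 1.351.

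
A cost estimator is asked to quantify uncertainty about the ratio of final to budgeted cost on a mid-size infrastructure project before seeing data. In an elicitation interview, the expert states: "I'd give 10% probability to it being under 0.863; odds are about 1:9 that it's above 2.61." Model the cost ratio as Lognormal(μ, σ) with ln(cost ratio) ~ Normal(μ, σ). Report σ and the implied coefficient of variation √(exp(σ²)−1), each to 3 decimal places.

If T ~ Lognormal(μ,σ) then ln T ~ Normal(μ,σ), so the p-quantile of ln T is μ + z_p·σ.
ln(0.863) = -0.1473 and ln(2.61) = 0.9594; z_{0.1} = -1.282, z_{0.9} = 1.282.
σ = (0.9594 − -0.1473)/(1.282 − (-1.282)) = 0.432.
μ = -0.1473 − (-1.282)·0.432 = 0.406.
CV = √(exp(σ²)−1) = √(exp(0.1864)−1) = 0.453.

σ ≈ 0.432, CV ≈ 0.453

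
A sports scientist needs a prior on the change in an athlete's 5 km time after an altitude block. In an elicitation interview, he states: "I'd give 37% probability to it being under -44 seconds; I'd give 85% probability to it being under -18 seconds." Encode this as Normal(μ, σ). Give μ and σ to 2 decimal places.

μ = -37.69, σ = 19.00

For Normal(μ,σ), the p-quantile is μ + z_p·σ. Here z_{0.37} = -0.3319, z_{0.85} = 1.036.
So -44 = μ − 0.3319σ and -18 = μ + 1.036σ.
Subtracting: σ = (-18 − -44)/(1.036 − (-0.3319)) = 19.00.
Then μ = -44 − (-0.3319)·19.00 = -37.69.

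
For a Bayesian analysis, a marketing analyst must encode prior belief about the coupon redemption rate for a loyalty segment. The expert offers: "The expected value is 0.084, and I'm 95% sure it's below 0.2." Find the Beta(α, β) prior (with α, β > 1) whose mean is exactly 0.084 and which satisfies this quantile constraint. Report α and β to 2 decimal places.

α ≈ 1.74, β ≈ 19.00

With mean 0.084 fixed, write α = 0.084s, β = 0.916s where s = α+β.
Need P(θ < 0.2) = 0.95 under Beta(0.084s, 0.916s). Normal approximation: (q−m)/√(m(1−m)/s) ≈ z_{0.95} = 1.64, so s ≈ 0.084·0.916·(1.64)²/(0.2−0.084)² = 15.5.
At s = 15.5: P(θ<0.2) ≈ 0.930. Adjusting to match 0.95 gives s ≈ 20.74.
So α = 0.084·20.74 ≈ 1.74, β = 0.916·20.74 ≈ 19.00.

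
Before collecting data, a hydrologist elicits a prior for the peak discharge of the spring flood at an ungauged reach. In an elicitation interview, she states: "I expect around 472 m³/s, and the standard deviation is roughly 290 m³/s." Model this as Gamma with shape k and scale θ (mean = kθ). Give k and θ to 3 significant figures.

k ≈ 2.65, θ ≈ 178

For Gamma(k, scale θ): mean = kθ, variance = kθ², so CV = 1/√k.
CV = SD/mean = 290/472 = 0.6144, hence k = 1/CV² = 2.65.
Then θ = mean/k = 472/2.65 = 178.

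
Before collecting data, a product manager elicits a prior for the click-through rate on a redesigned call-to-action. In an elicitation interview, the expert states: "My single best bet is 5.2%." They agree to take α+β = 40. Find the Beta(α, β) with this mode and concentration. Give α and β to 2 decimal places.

For α,β > 1 the Beta mode is (α−1)/(α+β−2). With α+β = 40, the mode is (α−1)/38.
Set (α−1)/38 = 0.052 → α = 1 + 0.052·38 = 2.98.
β = 40 − α = 37.02.

α = 2.98, β = 37.02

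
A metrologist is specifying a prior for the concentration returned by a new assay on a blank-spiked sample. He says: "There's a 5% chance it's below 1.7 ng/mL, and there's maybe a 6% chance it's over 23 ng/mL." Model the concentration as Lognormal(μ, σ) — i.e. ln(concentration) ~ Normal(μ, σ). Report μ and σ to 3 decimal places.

If T ~ Lognormal(μ,σ) then ln T ~ Normal(μ,σ), so the p-quantile of ln T is μ + z_p·σ.
ln(1.7) = 0.5306 and ln(23) = 3.135; z_{0.05} = -1.645, z_{0.94} = 1.555.
σ = (3.135 − 0.5306)/(1.555 − (-1.645)) = 0.814.
μ = 0.5306 − (-1.645)·0.814 = 1.870.

μ ≈ 1.870, σ ≈ 0.814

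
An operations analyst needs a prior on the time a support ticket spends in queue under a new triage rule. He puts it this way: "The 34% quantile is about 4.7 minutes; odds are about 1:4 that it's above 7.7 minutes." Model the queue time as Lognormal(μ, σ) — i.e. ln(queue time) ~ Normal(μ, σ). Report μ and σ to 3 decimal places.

If T ~ Lognormal(μ,σ) then ln T ~ Normal(μ,σ), so the p-quantile of ln T is μ + z_p·σ.
ln(4.7) = 1.548 and ln(7.7) = 2.041; z_{0.34} = -0.4125, z_{0.8} = 0.8416.
σ = (2.041 − 1.548)/(0.8416 − (-0.4125)) = 0.394.
μ = 1.548 − (-0.4125)·0.394 = 1.710.

μ ≈ 1.710, σ ≈ 0.394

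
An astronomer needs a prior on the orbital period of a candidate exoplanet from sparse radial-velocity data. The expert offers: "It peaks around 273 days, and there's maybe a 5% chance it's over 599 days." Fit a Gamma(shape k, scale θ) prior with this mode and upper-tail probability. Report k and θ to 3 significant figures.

Gamma(k,θ) with k>1 has mode (k−1)θ, so θ = 273/(k−1).
Need P(X < 599) = 0.95 with θ tied to k this way. Start at k = 2, θ = 273: P(X<599) ≈ 0.644.
Too low — raise k to concentrate. Iterating converges to k ≈ 5.46.
Then θ = 273/(5.46−1) ≈ 61.3.

k ≈ 5.46, θ ≈ 61.3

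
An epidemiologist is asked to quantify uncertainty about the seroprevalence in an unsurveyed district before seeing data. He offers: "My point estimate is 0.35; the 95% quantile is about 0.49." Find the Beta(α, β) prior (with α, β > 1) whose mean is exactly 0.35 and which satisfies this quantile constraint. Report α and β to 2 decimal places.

With mean 0.35 fixed, write α = 0.35s, β = 0.65s where s = α+β.
Need P(θ < 0.49) = 0.95 under Beta(0.35s, 0.65s). Normal approximation: (q−m)/√(m(1−m)/s) ≈ z_{0.95} = 1.64, so s ≈ 0.35·0.65·(1.64)²/(0.49−0.35)² = 31.4.
At s = 31.4: P(θ<0.49) ≈ 0.946. Adjusting to match 0.95 gives s ≈ 32.93.
So α = 0.35·32.93 ≈ 11.52, β = 0.65·32.93 ≈ 21.40.

α ≈ 11.52, β ≈ 21.40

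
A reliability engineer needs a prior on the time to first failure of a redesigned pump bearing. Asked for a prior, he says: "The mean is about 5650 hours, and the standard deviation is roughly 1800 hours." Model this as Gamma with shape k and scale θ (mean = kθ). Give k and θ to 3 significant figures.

k ≈ 9.85, θ ≈ 573

For Gamma(k, scale θ): mean = kθ, variance = kθ², so CV = 1/√k.
CV = SD/mean = 1800/5650 = 0.3186, hence k = 1/CV² = 9.85.
Then θ = mean/k = 5650/9.85 = 573.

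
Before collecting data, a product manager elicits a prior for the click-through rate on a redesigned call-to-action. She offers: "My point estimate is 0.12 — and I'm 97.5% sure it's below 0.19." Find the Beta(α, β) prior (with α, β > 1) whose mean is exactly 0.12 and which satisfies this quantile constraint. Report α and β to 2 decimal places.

α ≈ 12.04, β ≈ 88.27

With mean 0.12 fixed, write α = 0.12s, β = 0.88s where s = α+β.
Need P(θ < 0.19) = 0.975 under Beta(0.12s, 0.88s). Normal approximation: (q−m)/√(m(1−m)/s) ≈ z_{0.975} = 1.96, so s ≈ 0.12·0.88·(1.96)²/(0.19−0.12)² = 82.8.
At s = 82.8: P(θ<0.19) ≈ 0.964. Adjusting to match 0.975 gives s ≈ 100.31.
So α = 0.12·100.31 ≈ 12.04, β = 0.88·100.31 ≈ 88.27.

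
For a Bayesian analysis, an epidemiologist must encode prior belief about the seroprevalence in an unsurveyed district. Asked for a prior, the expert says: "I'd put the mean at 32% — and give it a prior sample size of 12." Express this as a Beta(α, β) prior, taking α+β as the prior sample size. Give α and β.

α = 3.84, β = 8.16

Under the effective-sample-size interpretation, Beta(α, β) has prior mean α/(α+β) and prior sample size α+β.
So α+β = 12 and α/(α+β) = 0.32, giving α = 0.32·12 = 3.84 and β = 12 − 3.84 = 8.16.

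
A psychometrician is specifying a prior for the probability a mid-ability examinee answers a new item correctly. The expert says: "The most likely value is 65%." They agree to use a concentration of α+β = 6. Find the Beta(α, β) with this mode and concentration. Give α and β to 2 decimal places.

For α,β > 1 the Beta mode is (α−1)/(α+β−2). With α+β = 6, the mode is (α−1)/4.
Set (α−1)/4 = 0.65 → α = 1 + 0.65·4 = 3.60.
β = 6 − α = 2.40.

α = 3.60, β = 2.40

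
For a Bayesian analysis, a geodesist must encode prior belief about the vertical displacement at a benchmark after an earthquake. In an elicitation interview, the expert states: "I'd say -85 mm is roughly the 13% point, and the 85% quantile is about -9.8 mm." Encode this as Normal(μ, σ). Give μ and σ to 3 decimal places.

μ = -45.836, σ = 34.769

For Normal(μ,σ), the p-quantile is μ + z_p·σ. Here z_{0.13} = -1.126, z_{0.85} = 1.036.
So -85 = μ − 1.126σ and -9.8 = μ + 1.036σ.
Subtracting: σ = (-9.8 − -85)/(1.036 − (-1.126)) = 34.769.
Then μ = -85 − (-1.126)·34.769 = -45.836.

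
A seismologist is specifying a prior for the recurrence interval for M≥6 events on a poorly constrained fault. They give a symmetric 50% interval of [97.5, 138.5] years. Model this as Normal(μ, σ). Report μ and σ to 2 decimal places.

μ = 118.00, σ = 30.39

A symmetric 50% interval runs μ ± z·σ with z = 0.6745.
Half-width = 20.5, so σ = 20.5/0.6745 = 30.39.
μ is the interval midpoint, 118.00.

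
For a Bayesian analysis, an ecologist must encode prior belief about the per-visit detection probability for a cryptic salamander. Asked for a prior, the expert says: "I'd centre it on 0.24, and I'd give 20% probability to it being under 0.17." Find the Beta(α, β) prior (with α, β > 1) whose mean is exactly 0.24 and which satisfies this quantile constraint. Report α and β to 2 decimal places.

α ≈ 6.56, β ≈ 20.77

With mean 0.24 fixed, write α = 0.24s, β = 0.76s where s = α+β.
Need P(θ < 0.17) = 0.2 under Beta(0.24s, 0.76s). Normal approximation: (q−m)/√(m(1−m)/s) ≈ z_{0.2} = -0.842, so s ≈ 0.24·0.76·(-0.842)²/(0.17−0.24)² = 26.4.
At s = 26.4: P(θ<0.17) ≈ 0.205. Adjusting to match 0.2 gives s ≈ 27.33.
So α = 0.24·27.33 ≈ 6.56, β = 0.76·27.33 ≈ 20.77.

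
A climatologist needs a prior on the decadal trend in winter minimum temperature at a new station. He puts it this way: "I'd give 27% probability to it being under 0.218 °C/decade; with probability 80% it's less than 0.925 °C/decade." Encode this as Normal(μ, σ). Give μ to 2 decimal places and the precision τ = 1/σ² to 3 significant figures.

For Normal(μ,σ), the p-quantile is μ + z_p·σ. Here z_{0.27} = -0.6128, z_{0.8} = 0.8416.
So 0.218 = μ − 0.6128σ and 0.925 = μ + 0.8416σ.
Subtracting: σ = (0.925 − 0.218)/(0.8416 − (-0.6128)) = 0.49.
Then μ = 0.218 − (-0.6128)·0.49 = 0.52.
Precision τ = 1/σ² = 1/0.4861² = 4.23.

μ = 0.52, τ = 4.23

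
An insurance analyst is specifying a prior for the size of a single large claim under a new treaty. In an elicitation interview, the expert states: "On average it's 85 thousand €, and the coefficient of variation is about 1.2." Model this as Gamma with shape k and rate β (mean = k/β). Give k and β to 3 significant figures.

k ≈ 0.694, β ≈ 0.00817

For Gamma(k, rate β): mean = k/β, variance = k/β², so CV = 1/√k.
CV = 1.2, hence k = 1/CV² = 0.694.
Then β = k/mean = 0.694/85 = 0.00817.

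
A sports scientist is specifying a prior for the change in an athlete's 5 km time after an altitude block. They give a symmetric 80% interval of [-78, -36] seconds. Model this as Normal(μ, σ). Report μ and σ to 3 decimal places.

A symmetric 80% interval runs μ ± z·σ with z = 1.282.
Half-width = 21, so σ = 21/1.282 = 16.386.
μ is the interval midpoint, -57.000.

μ = -57.000, σ = 16.386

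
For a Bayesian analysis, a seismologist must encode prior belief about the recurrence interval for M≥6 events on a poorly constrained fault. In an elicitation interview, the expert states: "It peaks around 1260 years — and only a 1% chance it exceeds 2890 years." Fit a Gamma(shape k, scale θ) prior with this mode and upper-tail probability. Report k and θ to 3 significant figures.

k ≈ 7.94, θ ≈ 182

Gamma(k,θ) with k>1 has mode (k−1)θ, so θ = 1260/(k−1).
Need P(X < 2890) = 0.99 with θ tied to k this way. Start at k = 2, θ = 1260: P(X<2890) ≈ 0.668.
Too low — raise k to concentrate. Iterating converges to k ≈ 7.94.
Then θ = 1260/(7.94−1) ≈ 182.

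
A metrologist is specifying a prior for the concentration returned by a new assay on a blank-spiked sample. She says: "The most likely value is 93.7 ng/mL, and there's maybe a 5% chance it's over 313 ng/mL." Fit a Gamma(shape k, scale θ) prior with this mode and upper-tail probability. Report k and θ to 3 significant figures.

Gamma(k,θ) with k>1 has mode (k−1)θ, so θ = 93.7/(k−1).
Need P(X < 313) = 0.95 with θ tied to k this way. Start at k = 2, θ = 93.7: P(X<313) ≈ 0.846.
Too low — raise k to concentrate. Iterating converges to k ≈ 2.79.
Then θ = 93.7/(2.79−1) ≈ 52.3.

k ≈ 2.79, θ ≈ 52.3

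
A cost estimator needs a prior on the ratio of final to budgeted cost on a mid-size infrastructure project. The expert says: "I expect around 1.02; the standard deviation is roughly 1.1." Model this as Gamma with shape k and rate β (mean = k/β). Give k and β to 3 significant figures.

For Gamma(k, rate β): mean = k/β, variance = k/β², so CV = 1/√k.
CV = SD/mean = 1.1/1.02 = 1.078, hence k = 1/CV² = 0.86.
Then β = k/mean = 0.86/1.02 = 0.843.

k ≈ 0.86, β ≈ 0.843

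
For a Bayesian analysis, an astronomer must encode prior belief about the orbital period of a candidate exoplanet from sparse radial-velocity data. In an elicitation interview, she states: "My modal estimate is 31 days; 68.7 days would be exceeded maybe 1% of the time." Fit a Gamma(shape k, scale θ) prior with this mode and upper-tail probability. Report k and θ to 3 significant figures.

Gamma(k,θ) with k>1 has mode (k−1)θ, so θ = 31/(k−1).
Need P(X < 68.7) = 0.99 with θ tied to k this way. Start at k = 2, θ = 31: P(X<68.7) ≈ 0.649.
Too low — raise k to concentrate. Iterating converges to k ≈ 8.6.
Then θ = 31/(8.6−1) ≈ 4.08.

k ≈ 8.6, θ ≈ 4.08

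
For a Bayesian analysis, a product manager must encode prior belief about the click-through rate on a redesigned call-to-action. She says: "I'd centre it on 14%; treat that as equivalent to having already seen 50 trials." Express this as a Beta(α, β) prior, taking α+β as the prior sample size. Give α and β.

Under the effective-sample-size interpretation, Beta(α, β) has prior mean α/(α+β) and prior sample size α+β.
So α+β = 50 and α/(α+β) = 0.14, giving α = 0.14·50 = 7 and β = 50 − 7 = 43.

α = 7, β = 43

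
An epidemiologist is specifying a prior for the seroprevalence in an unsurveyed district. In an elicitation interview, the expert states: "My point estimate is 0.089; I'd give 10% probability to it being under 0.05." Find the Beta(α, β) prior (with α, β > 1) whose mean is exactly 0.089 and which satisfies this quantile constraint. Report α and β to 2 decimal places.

With mean 0.089 fixed, write α = 0.089s, β = 0.911s where s = α+β.
Need P(θ < 0.05) = 0.1 under Beta(0.089s, 0.911s). Normal approximation: (q−m)/√(m(1−m)/s) ≈ z_{0.1} = -1.28, so s ≈ 0.089·0.911·(-1.28)²/(0.05−0.089)² = 87.5.
At s = 87.5: P(θ<0.05) ≈ 0.080. Adjusting to match 0.1 gives s ≈ 74.84.
So α = 0.089·74.84 ≈ 6.66, β = 0.911·74.84 ≈ 68.18.

α ≈ 6.66, β ≈ 68.18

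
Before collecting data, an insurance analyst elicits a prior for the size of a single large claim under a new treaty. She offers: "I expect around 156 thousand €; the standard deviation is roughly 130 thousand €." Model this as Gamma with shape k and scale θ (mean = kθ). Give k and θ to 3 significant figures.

k ≈ 1.44, θ ≈ 108

For Gamma(k, scale θ): mean = kθ, variance = kθ², so CV = 1/√k.
CV = SD/mean = 130/156 = 0.8333, hence k = 1/CV² = 1.44.
Then θ = mean/k = 156/1.44 = 108.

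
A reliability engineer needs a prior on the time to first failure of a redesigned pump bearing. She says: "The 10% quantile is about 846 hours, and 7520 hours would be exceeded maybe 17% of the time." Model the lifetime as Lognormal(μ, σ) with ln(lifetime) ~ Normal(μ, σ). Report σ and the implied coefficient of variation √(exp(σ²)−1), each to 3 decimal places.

If T ~ Lognormal(μ,σ) then ln T ~ Normal(μ,σ), so the p-quantile of ln T is μ + z_p·σ.
ln(846) = 6.741 and ln(7520) = 8.925; z_{0.1} = -1.282, z_{0.83} = 0.9542.
σ = (8.925 − 6.741)/(0.9542 − (-1.282)) = 0.977.
μ = 6.741 − (-1.282)·0.977 = 7.993.
CV = √(exp(σ²)−1) = √(exp(0.9550)−1) = 1.264.

σ ≈ 0.977, CV ≈ 1.264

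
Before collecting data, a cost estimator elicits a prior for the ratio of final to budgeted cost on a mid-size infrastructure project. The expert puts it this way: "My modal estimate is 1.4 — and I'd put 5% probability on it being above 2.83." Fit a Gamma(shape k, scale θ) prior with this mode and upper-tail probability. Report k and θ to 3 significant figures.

k ≈ 6.59, θ ≈ 0.25

Gamma(k,θ) with k>1 has mode (k−1)θ, so θ = 1.4/(k−1).
Need P(X < 2.83) = 0.95 with θ tied to k this way. Start at k = 2, θ = 1.4: P(X<2.83) ≈ 0.600.
Too low — raise k to concentrate. Iterating converges to k ≈ 6.59.
Then θ = 1.4/(6.59−1) ≈ 0.25.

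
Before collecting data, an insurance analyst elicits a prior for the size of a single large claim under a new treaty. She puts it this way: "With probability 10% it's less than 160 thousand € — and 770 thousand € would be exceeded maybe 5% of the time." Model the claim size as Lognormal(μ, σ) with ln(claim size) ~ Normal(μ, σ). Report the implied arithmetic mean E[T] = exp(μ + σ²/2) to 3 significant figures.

If T ~ Lognormal(μ,σ) then ln T ~ Normal(μ,σ), so the p-quantile of ln T is μ + z_p·σ.
ln(160) = 5.075 and ln(770) = 6.646; z_{0.1} = -1.282, z_{0.95} = 1.645.
σ = (6.646 − 5.075)/(1.645 − (-1.282)) = 0.537.
μ = 5.075 − (-1.282)·0.537 = 5.763.
E[T] = exp(μ + σ²/2) = exp(5.763 + 0.1441) = 368 thousand €.

E[T] ≈ 368 thousand €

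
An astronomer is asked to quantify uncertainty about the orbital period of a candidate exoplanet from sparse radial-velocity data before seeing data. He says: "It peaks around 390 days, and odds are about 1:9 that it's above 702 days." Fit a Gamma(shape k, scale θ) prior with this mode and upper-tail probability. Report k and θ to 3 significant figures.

k ≈ 6.51, θ ≈ 70.8

Gamma(k,θ) with k>1 has mode (k−1)θ, so θ = 390/(k−1).
Need P(X < 702) = 0.9 with θ tied to k this way. Start at k = 2, θ = 390: P(X<702) ≈ 0.537.
Too low — raise k to concentrate. Iterating converges to k ≈ 6.51.
Then θ = 390/(6.51−1) ≈ 70.8.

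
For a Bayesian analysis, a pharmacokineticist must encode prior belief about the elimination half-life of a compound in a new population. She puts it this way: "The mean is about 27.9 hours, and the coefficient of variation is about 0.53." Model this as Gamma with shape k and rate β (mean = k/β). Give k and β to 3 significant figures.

k ≈ 3.56, β ≈ 0.128

For Gamma(k, rate β): mean = k/β, variance = k/β², so CV = 1/√k.
CV = 0.53, hence k = 1/CV² = 3.56.
Then β = k/mean = 3.56/27.9 = 0.128.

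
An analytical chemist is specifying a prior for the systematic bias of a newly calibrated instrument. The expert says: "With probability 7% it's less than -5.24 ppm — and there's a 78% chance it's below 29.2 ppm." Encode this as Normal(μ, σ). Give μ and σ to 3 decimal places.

μ = 17.370, σ = 15.320

For Normal(μ,σ), the p-quantile is μ + z_p·σ. Here z_{0.07} = -1.476, z_{0.78} = 0.7722.
So -5.24 = μ − 1.476σ and 29.2 = μ + 0.7722σ.
Subtracting: σ = (29.2 − -5.24)/(0.7722 − (-1.476)) = 15.320.
Then μ = -5.24 − (-1.476)·15.320 = 17.370.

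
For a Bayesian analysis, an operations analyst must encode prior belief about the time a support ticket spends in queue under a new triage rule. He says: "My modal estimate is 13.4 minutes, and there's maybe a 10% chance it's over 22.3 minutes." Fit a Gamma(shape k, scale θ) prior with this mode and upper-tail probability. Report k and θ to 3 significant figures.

k ≈ 8.28, θ ≈ 1.84

Gamma(k,θ) with k>1 has mode (k−1)θ, so θ = 13.4/(k−1).
Need P(X < 22.3) = 0.9 with θ tied to k this way. Start at k = 2, θ = 13.4: P(X<22.3) ≈ 0.496.
Too low — raise k to concentrate. Iterating converges to k ≈ 8.28.
Then θ = 13.4/(8.28−1) ≈ 1.84.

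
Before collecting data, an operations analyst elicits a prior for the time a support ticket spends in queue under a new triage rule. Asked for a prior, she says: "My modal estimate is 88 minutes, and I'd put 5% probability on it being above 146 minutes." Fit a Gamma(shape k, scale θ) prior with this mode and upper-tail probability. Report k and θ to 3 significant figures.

k ≈ 11.9, θ ≈ 8.07

Gamma(k,θ) with k>1 has mode (k−1)θ, so θ = 88/(k−1).
Need P(X < 146) = 0.95 with θ tied to k this way. Start at k = 2, θ = 88: P(X<146) ≈ 0.494.
Too low — raise k to concentrate. Iterating converges to k ≈ 11.9.
Then θ = 88/(11.9−1) ≈ 8.07.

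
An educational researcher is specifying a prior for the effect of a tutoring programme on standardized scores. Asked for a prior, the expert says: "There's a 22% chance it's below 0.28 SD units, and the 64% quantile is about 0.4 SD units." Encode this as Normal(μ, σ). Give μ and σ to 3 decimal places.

μ = 0.362, σ = 0.106

The p-quantile of Normal(μ,σ) is μ + z_p·σ, with z_{0.22} = -0.7722 and z_{0.64} = 0.3585.
Eliminate σ: μ = (z₂·x₁ − z₁·x₂)/(z₂ − z₁) = (0.3585·0.28 − (-0.7722)·0.4)/1.131 = 0.362.
Then σ = (x₂ − x₁)/(z₂ − z₁) = (0.4 − 0.28)/1.131 = 0.106.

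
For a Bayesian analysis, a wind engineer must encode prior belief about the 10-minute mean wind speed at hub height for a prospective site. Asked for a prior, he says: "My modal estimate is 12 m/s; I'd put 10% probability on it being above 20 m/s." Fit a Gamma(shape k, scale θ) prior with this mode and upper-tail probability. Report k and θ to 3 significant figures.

Gamma(k,θ) with k>1 has mode (k−1)θ, so θ = 12/(k−1).
Need P(X < 20) = 0.9 with θ tied to k this way. Start at k = 2, θ = 12: P(X<20) ≈ 0.496.
Too low — raise k to concentrate. Iterating converges to k ≈ 8.24.
Then θ = 12/(8.24−1) ≈ 1.66.

k ≈ 8.24, θ ≈ 1.66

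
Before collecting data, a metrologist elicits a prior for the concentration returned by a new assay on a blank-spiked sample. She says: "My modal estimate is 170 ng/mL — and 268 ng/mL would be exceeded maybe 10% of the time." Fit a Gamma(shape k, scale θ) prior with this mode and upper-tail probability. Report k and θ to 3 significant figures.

k ≈ 10, θ ≈ 18.8

Gamma(k,θ) with k>1 has mode (k−1)θ, so θ = 170/(k−1).
Need P(X < 268) = 0.9 with θ tied to k this way. Start at k = 2, θ = 170: P(X<268) ≈ 0.467.
Too low — raise k to concentrate. Iterating converges to k ≈ 10.
Then θ = 170/(10−1) ≈ 18.8.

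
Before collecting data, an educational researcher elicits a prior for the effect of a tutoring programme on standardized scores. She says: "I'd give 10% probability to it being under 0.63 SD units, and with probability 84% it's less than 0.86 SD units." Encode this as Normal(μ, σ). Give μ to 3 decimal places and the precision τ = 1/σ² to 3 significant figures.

The p-quantile of Normal(μ,σ) is μ + z_p·σ, with z_{0.1} = -1.282 and z_{0.84} = 0.9945.
Eliminate σ: μ = (z₂·x₁ − z₁·x₂)/(z₂ − z₁) = (0.9945·0.63 − (-1.282)·0.86)/2.276 = 0.760.
Then σ = (x₂ − x₁)/(z₂ − z₁) = (0.86 − 0.63)/2.276 = 0.101.
Precision τ = 1/σ² = 1/0.1011² = 97.9.

μ = 0.760, τ = 97.9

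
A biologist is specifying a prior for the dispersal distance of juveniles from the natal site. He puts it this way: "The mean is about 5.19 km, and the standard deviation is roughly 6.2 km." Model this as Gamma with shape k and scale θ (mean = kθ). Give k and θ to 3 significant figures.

k ≈ 0.701, θ ≈ 7.41

For Gamma(k, scale θ): mean = kθ, variance = kθ², so CV = 1/√k.
CV = SD/mean = 6.2/5.19 = 1.195, hence k = 1/CV² = 0.701.
Then θ = mean/k = 5.19/0.701 = 7.41.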